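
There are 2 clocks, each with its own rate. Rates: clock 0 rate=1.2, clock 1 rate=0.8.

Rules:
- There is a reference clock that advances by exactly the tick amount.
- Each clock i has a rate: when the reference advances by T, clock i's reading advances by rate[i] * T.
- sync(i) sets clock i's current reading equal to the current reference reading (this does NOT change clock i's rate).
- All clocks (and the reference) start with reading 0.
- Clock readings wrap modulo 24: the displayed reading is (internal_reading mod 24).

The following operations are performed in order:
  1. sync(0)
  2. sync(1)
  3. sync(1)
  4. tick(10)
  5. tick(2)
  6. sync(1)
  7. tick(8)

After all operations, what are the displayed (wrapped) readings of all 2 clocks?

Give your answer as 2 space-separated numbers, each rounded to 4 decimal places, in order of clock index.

Answer: 0.0000 18.4000

Derivation:
After op 1 sync(0): ref=0.0000 raw=[0.0000 0.0000]
After op 2 sync(1): ref=0.0000 raw=[0.0000 0.0000]
After op 3 sync(1): ref=0.0000 raw=[0.0000 0.0000]
After op 4 tick(10): ref=10.0000 raw=[12.0000 8.0000]
After op 5 tick(2): ref=12.0000 raw=[14.4000 9.6000]
After op 6 sync(1): ref=12.0000 raw=[14.4000 12.0000]
After op 7 tick(8): ref=20.0000 raw=[24.0000 18.4000]
Wrap final raw readings (mod 24): 24.0000 mod 24 = 0.0000; 18.4000 mod 24 = 18.4000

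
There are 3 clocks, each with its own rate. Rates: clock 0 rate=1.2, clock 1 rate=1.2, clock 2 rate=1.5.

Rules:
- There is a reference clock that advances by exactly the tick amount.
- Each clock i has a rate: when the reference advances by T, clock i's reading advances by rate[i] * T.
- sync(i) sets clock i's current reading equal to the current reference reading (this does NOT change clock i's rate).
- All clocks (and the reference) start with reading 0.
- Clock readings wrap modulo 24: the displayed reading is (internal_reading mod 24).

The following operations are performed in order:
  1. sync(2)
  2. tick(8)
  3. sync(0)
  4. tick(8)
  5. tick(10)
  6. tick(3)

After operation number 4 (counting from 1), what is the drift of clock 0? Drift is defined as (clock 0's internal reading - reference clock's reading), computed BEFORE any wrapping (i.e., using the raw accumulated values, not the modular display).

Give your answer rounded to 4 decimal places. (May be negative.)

After op 1 sync(2): ref=0.0000 raw=[0.0000 0.0000 0.0000]
After op 2 tick(8): ref=8.0000 raw=[9.6000 9.6000 12.0000]
After op 3 sync(0): ref=8.0000 raw=[8.0000 9.6000 12.0000]
After op 4 tick(8): ref=16.0000 raw=[17.6000 19.2000 24.0000]
Drift of clock 0 after op 4: 17.6000 - 16.0000 = 1.6000

Answer: 1.6000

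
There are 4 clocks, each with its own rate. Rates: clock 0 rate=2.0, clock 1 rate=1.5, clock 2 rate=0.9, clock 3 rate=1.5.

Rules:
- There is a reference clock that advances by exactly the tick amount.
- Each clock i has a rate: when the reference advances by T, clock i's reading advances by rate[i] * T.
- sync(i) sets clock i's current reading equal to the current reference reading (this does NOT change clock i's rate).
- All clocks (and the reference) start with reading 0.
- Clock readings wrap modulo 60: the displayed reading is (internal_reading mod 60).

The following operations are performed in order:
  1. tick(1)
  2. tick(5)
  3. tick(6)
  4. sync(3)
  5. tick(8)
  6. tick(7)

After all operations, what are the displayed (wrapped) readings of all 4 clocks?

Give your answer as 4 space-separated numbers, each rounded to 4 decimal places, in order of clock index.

After op 1 tick(1): ref=1.0000 raw=[2.0000 1.5000 0.9000 1.5000]
After op 2 tick(5): ref=6.0000 raw=[12.0000 9.0000 5.4000 9.0000]
After op 3 tick(6): ref=12.0000 raw=[24.0000 18.0000 10.8000 18.0000]
After op 4 sync(3): ref=12.0000 raw=[24.0000 18.0000 10.8000 12.0000]
After op 5 tick(8): ref=20.0000 raw=[40.0000 30.0000 18.0000 24.0000]
After op 6 tick(7): ref=27.0000 raw=[54.0000 40.5000 24.3000 34.5000]
Wrap final raw readings (mod 60): 54.0000 mod 60 = 54.0000; 40.5000 mod 60 = 40.5000; 24.3000 mod 60 = 24.3000; 34.5000 mod 60 = 34.5000

Answer: 54.0000 40.5000 24.3000 34.5000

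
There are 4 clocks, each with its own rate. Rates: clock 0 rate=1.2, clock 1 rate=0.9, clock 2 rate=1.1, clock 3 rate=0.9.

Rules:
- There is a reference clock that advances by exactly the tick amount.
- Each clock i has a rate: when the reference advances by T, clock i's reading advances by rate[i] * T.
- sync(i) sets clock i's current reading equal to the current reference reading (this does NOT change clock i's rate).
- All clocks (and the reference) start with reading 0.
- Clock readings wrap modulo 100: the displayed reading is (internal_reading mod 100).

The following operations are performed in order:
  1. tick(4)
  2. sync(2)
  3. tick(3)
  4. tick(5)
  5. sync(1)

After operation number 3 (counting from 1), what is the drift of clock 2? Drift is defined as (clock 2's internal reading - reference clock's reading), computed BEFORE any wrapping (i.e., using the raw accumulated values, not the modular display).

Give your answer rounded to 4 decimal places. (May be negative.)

After op 1 tick(4): ref=4.0000 raw=[4.8000 3.6000 4.4000 3.6000]
After op 2 sync(2): ref=4.0000 raw=[4.8000 3.6000 4.0000 3.6000]
After op 3 tick(3): ref=7.0000 raw=[8.4000 6.3000 7.3000 6.3000]
Drift of clock 2 after op 3: 7.3000 - 7.0000 = 0.3000

Answer: 0.3000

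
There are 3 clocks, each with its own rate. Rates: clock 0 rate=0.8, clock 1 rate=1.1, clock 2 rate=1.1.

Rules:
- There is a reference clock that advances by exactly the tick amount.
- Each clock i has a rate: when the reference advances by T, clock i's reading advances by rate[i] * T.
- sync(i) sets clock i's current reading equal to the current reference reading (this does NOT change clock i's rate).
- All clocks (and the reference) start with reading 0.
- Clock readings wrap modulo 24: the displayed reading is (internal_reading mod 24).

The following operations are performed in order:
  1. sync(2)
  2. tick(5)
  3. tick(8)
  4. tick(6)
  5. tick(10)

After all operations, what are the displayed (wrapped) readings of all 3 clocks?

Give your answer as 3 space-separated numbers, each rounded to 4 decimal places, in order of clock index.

Answer: 23.2000 7.9000 7.9000

Derivation:
After op 1 sync(2): ref=0.0000 raw=[0.0000 0.0000 0.0000]
After op 2 tick(5): ref=5.0000 raw=[4.0000 5.5000 5.5000]
After op 3 tick(8): ref=13.0000 raw=[10.4000 14.3000 14.3000]
After op 4 tick(6): ref=19.0000 raw=[15.2000 20.9000 20.9000]
After op 5 tick(10): ref=29.0000 raw=[23.2000 31.9000 31.9000]
Wrap final raw readings (mod 24): 23.2000 mod 24 = 23.2000; 31.9000 mod 24 = 7.9000; 31.9000 mod 24 = 7.9000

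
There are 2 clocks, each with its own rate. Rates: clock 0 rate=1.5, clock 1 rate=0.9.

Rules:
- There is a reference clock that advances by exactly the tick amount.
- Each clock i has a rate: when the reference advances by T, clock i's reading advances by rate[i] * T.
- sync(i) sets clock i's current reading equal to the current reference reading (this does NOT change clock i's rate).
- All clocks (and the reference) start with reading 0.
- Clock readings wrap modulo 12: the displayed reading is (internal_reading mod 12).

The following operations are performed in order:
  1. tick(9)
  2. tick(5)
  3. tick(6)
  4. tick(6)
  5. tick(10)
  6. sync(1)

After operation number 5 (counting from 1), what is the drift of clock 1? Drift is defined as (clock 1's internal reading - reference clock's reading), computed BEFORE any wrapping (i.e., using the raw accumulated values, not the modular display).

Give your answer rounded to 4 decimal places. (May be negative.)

Answer: -3.6000

Derivation:
After op 1 tick(9): ref=9.0000 raw=[13.5000 8.1000]
After op 2 tick(5): ref=14.0000 raw=[21.0000 12.6000]
After op 3 tick(6): ref=20.0000 raw=[30.0000 18.0000]
After op 4 tick(6): ref=26.0000 raw=[39.0000 23.4000]
After op 5 tick(10): ref=36.0000 raw=[54.0000 32.4000]
Drift of clock 1 after op 5: 32.4000 - 36.0000 = -3.6000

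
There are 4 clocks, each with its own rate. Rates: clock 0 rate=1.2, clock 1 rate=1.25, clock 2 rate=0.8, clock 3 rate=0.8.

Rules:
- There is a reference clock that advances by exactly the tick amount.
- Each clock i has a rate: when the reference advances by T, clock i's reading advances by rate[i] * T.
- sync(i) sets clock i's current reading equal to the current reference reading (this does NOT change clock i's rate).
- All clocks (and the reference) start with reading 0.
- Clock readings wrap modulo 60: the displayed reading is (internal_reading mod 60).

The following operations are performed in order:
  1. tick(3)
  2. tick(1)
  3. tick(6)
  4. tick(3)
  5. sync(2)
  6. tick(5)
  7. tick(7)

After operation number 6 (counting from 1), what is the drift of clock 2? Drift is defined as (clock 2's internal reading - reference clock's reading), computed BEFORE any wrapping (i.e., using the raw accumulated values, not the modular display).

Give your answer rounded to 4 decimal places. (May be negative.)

Answer: -1.0000

Derivation:
After op 1 tick(3): ref=3.0000 raw=[3.6000 3.7500 2.4000 2.4000]
After op 2 tick(1): ref=4.0000 raw=[4.8000 5.0000 3.2000 3.2000]
After op 3 tick(6): ref=10.0000 raw=[12.0000 12.5000 8.0000 8.0000]
After op 4 tick(3): ref=13.0000 raw=[15.6000 16.2500 10.4000 10.4000]
After op 5 sync(2): ref=13.0000 raw=[15.6000 16.2500 13.0000 10.4000]
After op 6 tick(5): ref=18.0000 raw=[21.6000 22.5000 17.0000 14.4000]
Drift of clock 2 after op 6: 17.0000 - 18.0000 = -1.0000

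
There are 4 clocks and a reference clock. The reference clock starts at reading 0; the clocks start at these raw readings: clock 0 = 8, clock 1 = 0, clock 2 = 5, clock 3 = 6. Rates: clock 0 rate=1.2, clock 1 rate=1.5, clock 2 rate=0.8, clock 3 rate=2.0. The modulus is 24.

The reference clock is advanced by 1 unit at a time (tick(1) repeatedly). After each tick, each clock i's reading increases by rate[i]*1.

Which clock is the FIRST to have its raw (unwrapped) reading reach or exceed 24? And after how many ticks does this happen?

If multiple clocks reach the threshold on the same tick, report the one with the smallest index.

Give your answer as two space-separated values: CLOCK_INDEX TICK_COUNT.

clock 0: start=8, rate=1.2, needs 24-8 = 16; ticks = ceil(16/1.2) = ceil(13.3333) = 14; reading at tick 14 = 8 + 1.2*14 = 24.8000
clock 1: start=0, rate=1.5, needs 24-0 = 24; ticks = ceil(24/1.5) = ceil(16.0000) = 16; reading at tick 16 = 0 + 1.5*16 = 24.0000
clock 2: start=5, rate=0.8, needs 24-5 = 19; ticks = ceil(19/0.8) = ceil(23.7500) = 24; reading at tick 24 = 5 + 0.8*24 = 24.2000
clock 3: start=6, rate=2.0, needs 24-6 = 18; ticks = ceil(18/2.0) = ceil(9.0000) = 9; reading at tick 9 = 6 + 2.0*9 = 24.0000
Minimum tick count = 9; winners = [3]; smallest index = 3

Answer: 3 9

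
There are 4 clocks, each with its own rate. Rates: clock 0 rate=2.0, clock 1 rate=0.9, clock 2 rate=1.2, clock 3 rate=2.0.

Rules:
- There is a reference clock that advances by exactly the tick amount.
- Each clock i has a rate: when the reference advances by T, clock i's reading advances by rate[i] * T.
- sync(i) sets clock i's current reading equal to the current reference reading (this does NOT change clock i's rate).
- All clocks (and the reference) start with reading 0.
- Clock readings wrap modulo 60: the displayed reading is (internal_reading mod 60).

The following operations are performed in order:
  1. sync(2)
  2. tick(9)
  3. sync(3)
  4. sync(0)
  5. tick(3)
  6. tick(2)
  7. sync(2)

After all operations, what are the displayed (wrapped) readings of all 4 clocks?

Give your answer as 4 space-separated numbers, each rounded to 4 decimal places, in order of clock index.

Answer: 19.0000 12.6000 14.0000 19.0000

Derivation:
After op 1 sync(2): ref=0.0000 raw=[0.0000 0.0000 0.0000 0.0000]
After op 2 tick(9): ref=9.0000 raw=[18.0000 8.1000 10.8000 18.0000]
After op 3 sync(3): ref=9.0000 raw=[18.0000 8.1000 10.8000 9.0000]
After op 4 sync(0): ref=9.0000 raw=[9.0000 8.1000 10.8000 9.0000]
After op 5 tick(3): ref=12.0000 raw=[15.0000 10.8000 14.4000 15.0000]
After op 6 tick(2): ref=14.0000 raw=[19.0000 12.6000 16.8000 19.0000]
After op 7 sync(2): ref=14.0000 raw=[19.0000 12.6000 14.0000 19.0000]
Wrap final raw readings (mod 60): 19.0000 mod 60 = 19.0000; 12.6000 mod 60 = 12.6000; 14.0000 mod 60 = 14.0000; 19.0000 mod 60 = 19.0000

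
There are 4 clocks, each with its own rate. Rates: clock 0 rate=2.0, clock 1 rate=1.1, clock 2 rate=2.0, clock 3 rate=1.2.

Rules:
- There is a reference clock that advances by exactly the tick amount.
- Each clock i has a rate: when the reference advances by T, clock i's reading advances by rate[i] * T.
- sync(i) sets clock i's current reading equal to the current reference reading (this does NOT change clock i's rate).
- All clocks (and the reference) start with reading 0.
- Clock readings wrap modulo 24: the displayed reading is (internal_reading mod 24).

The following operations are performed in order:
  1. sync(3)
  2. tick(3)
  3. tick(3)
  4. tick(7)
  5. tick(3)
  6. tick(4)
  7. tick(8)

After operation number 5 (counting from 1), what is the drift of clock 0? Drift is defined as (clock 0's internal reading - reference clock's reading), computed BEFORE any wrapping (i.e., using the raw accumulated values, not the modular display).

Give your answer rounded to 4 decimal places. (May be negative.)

Answer: 16.0000

Derivation:
After op 1 sync(3): ref=0.0000 raw=[0.0000 0.0000 0.0000 0.0000]
After op 2 tick(3): ref=3.0000 raw=[6.0000 3.3000 6.0000 3.6000]
After op 3 tick(3): ref=6.0000 raw=[12.0000 6.6000 12.0000 7.2000]
After op 4 tick(7): ref=13.0000 raw=[26.0000 14.3000 26.0000 15.6000]
After op 5 tick(3): ref=16.0000 raw=[32.0000 17.6000 32.0000 19.2000]
Drift of clock 0 after op 5: 32.0000 - 16.0000 = 16.0000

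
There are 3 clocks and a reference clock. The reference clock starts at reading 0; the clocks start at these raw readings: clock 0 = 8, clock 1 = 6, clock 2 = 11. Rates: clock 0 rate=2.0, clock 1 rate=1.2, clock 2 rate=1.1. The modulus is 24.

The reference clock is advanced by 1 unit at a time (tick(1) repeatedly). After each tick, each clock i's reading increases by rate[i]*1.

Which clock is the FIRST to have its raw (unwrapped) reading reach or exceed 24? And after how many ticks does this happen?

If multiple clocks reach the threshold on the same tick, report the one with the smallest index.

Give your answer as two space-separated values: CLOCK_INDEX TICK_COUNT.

clock 0: start=8, rate=2.0, needs 24-8 = 16; ticks = ceil(16/2.0) = ceil(8.0000) = 8; reading at tick 8 = 8 + 2.0*8 = 24.0000
clock 1: start=6, rate=1.2, needs 24-6 = 18; ticks = ceil(18/1.2) = ceil(15.0000) = 15; reading at tick 15 = 6 + 1.2*15 = 24.0000
clock 2: start=11, rate=1.1, needs 24-11 = 13; ticks = ceil(13/1.1) = ceil(11.8182) = 12; reading at tick 12 = 11 + 1.1*12 = 24.2000
Minimum tick count = 8; winners = [0]; smallest index = 0

Answer: 0 8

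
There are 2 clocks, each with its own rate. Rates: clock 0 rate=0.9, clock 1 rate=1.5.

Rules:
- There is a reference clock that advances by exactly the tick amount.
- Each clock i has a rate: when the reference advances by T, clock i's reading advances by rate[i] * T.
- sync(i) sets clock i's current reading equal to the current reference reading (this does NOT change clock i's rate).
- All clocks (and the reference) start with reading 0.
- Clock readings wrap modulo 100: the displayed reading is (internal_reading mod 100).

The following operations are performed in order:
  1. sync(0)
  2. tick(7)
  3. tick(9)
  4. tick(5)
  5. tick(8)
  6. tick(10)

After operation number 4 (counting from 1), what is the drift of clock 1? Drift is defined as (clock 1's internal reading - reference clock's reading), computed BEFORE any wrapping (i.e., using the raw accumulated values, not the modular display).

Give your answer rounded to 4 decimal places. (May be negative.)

After op 1 sync(0): ref=0.0000 raw=[0.0000 0.0000]
After op 2 tick(7): ref=7.0000 raw=[6.3000 10.5000]
After op 3 tick(9): ref=16.0000 raw=[14.4000 24.0000]
After op 4 tick(5): ref=21.0000 raw=[18.9000 31.5000]
Drift of clock 1 after op 4: 31.5000 - 21.0000 = 10.5000

Answer: 10.5000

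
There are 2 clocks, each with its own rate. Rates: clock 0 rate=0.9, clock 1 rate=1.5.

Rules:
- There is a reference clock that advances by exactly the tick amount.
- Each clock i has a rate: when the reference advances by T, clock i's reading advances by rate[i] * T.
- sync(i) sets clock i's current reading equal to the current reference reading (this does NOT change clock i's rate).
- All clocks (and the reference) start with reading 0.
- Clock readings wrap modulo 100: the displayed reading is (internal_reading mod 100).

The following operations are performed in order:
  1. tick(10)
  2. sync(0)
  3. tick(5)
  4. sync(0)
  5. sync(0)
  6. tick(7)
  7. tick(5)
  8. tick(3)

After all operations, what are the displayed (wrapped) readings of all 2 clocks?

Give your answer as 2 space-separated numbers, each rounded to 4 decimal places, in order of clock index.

After op 1 tick(10): ref=10.0000 raw=[9.0000 15.0000]
After op 2 sync(0): ref=10.0000 raw=[10.0000 15.0000]
After op 3 tick(5): ref=15.0000 raw=[14.5000 22.5000]
After op 4 sync(0): ref=15.0000 raw=[15.0000 22.5000]
After op 5 sync(0): ref=15.0000 raw=[15.0000 22.5000]
After op 6 tick(7): ref=22.0000 raw=[21.3000 33.0000]
After op 7 tick(5): ref=27.0000 raw=[25.8000 40.5000]
After op 8 tick(3): ref=30.0000 raw=[28.5000 45.0000]
Wrap final raw readings (mod 100): 28.5000 mod 100 = 28.5000; 45.0000 mod 100 = 45.0000

Answer: 28.5000 45.0000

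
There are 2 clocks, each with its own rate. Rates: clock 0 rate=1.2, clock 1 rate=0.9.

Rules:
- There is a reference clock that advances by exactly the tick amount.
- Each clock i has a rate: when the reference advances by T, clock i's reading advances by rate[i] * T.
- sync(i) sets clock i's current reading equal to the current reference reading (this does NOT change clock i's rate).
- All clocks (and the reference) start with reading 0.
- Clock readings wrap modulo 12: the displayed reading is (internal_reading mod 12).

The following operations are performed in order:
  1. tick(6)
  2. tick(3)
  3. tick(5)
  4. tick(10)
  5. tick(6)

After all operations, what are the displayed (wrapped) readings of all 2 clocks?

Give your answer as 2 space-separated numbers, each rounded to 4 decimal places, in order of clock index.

Answer: 0.0000 3.0000

Derivation:
After op 1 tick(6): ref=6.0000 raw=[7.2000 5.4000]
After op 2 tick(3): ref=9.0000 raw=[10.8000 8.1000]
After op 3 tick(5): ref=14.0000 raw=[16.8000 12.6000]
After op 4 tick(10): ref=24.0000 raw=[28.8000 21.6000]
After op 5 tick(6): ref=30.0000 raw=[36.0000 27.0000]
Wrap final raw readings (mod 12): 36.0000 mod 12 = 0.0000; 27.0000 mod 12 = 3.0000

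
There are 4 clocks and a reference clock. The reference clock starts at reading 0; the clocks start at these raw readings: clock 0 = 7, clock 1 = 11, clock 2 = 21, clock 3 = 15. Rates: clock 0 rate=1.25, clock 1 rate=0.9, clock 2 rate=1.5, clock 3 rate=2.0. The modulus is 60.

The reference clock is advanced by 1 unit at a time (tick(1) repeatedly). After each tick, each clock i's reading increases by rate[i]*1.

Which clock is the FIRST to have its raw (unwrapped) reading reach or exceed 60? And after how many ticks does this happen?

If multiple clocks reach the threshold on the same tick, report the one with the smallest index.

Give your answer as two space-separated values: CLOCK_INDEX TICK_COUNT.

clock 0: start=7, rate=1.25, needs 60-7 = 53; ticks = ceil(53/1.25) = ceil(42.4000) = 43; reading at tick 43 = 7 + 1.25*43 = 60.7500
clock 1: start=11, rate=0.9, needs 60-11 = 49; ticks = ceil(49/0.9) = ceil(54.4444) = 55; reading at tick 55 = 11 + 0.9*55 = 60.5000
clock 2: start=21, rate=1.5, needs 60-21 = 39; ticks = ceil(39/1.5) = ceil(26.0000) = 26; reading at tick 26 = 21 + 1.5*26 = 60.0000
clock 3: start=15, rate=2.0, needs 60-15 = 45; ticks = ceil(45/2.0) = ceil(22.5000) = 23; reading at tick 23 = 15 + 2.0*23 = 61.0000
Minimum tick count = 23; winners = [3]; smallest index = 3

Answer: 3 23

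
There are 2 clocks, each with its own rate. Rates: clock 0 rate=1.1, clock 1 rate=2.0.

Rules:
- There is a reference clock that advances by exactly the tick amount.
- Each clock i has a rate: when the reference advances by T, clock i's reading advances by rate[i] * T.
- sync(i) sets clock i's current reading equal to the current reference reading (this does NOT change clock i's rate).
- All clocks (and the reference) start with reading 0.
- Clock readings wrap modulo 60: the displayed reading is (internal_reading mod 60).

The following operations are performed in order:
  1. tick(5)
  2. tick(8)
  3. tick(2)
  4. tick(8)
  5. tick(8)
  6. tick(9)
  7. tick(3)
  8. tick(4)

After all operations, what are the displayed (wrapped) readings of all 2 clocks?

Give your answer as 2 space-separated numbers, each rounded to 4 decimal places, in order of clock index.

After op 1 tick(5): ref=5.0000 raw=[5.5000 10.0000]
After op 2 tick(8): ref=13.0000 raw=[14.3000 26.0000]
After op 3 tick(2): ref=15.0000 raw=[16.5000 30.0000]
After op 4 tick(8): ref=23.0000 raw=[25.3000 46.0000]
After op 5 tick(8): ref=31.0000 raw=[34.1000 62.0000]
After op 6 tick(9): ref=40.0000 raw=[44.0000 80.0000]
After op 7 tick(3): ref=43.0000 raw=[47.3000 86.0000]
After op 8 tick(4): ref=47.0000 raw=[51.7000 94.0000]
Wrap final raw readings (mod 60): 51.7000 mod 60 = 51.7000; 94.0000 mod 60 = 34.0000

Answer: 51.7000 34.0000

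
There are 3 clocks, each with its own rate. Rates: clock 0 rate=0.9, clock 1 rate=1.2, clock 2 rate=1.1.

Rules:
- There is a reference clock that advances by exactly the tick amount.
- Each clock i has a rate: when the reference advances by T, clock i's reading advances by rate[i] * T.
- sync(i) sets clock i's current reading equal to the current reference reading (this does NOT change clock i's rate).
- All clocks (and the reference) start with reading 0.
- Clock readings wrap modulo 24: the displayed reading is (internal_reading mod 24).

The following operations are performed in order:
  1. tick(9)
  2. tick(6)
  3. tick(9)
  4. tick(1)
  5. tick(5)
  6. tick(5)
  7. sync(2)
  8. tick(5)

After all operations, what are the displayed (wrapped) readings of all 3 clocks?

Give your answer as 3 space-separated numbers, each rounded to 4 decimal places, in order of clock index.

After op 1 tick(9): ref=9.0000 raw=[8.1000 10.8000 9.9000]
After op 2 tick(6): ref=15.0000 raw=[13.5000 18.0000 16.5000]
After op 3 tick(9): ref=24.0000 raw=[21.6000 28.8000 26.4000]
After op 4 tick(1): ref=25.0000 raw=[22.5000 30.0000 27.5000]
After op 5 tick(5): ref=30.0000 raw=[27.0000 36.0000 33.0000]
After op 6 tick(5): ref=35.0000 raw=[31.5000 42.0000 38.5000]
After op 7 sync(2): ref=35.0000 raw=[31.5000 42.0000 35.0000]
After op 8 tick(5): ref=40.0000 raw=[36.0000 48.0000 40.5000]
Wrap final raw readings (mod 24): 36.0000 mod 24 = 12.0000; 48.0000 mod 24 = 0.0000; 40.5000 mod 24 = 16.5000

Answer: 12.0000 0.0000 16.5000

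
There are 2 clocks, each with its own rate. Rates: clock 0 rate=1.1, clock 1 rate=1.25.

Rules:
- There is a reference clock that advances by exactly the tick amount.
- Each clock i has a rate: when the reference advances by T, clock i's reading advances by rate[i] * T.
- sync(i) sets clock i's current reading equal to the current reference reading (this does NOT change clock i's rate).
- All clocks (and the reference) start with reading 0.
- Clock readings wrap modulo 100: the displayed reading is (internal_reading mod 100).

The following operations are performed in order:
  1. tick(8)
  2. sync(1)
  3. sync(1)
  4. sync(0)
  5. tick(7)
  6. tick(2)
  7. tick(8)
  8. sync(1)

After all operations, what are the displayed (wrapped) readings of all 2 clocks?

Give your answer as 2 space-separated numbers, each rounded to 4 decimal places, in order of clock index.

After op 1 tick(8): ref=8.0000 raw=[8.8000 10.0000]
After op 2 sync(1): ref=8.0000 raw=[8.8000 8.0000]
After op 3 sync(1): ref=8.0000 raw=[8.8000 8.0000]
After op 4 sync(0): ref=8.0000 raw=[8.0000 8.0000]
After op 5 tick(7): ref=15.0000 raw=[15.7000 16.7500]
After op 6 tick(2): ref=17.0000 raw=[17.9000 19.2500]
After op 7 tick(8): ref=25.0000 raw=[26.7000 29.2500]
After op 8 sync(1): ref=25.0000 raw=[26.7000 25.0000]
Wrap final raw readings (mod 100): 26.7000 mod 100 = 26.7000; 25.0000 mod 100 = 25.0000

Answer: 26.7000 25.0000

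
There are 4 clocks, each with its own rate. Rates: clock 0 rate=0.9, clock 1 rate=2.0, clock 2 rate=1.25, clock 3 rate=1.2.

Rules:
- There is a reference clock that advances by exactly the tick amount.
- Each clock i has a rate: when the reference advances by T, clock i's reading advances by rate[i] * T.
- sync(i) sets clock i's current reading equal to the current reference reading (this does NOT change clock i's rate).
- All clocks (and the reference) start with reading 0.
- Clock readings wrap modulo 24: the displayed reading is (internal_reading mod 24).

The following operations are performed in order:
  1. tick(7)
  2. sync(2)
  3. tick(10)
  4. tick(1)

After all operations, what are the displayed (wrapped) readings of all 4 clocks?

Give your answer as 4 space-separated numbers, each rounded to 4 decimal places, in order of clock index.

After op 1 tick(7): ref=7.0000 raw=[6.3000 14.0000 8.7500 8.4000]
After op 2 sync(2): ref=7.0000 raw=[6.3000 14.0000 7.0000 8.4000]
After op 3 tick(10): ref=17.0000 raw=[15.3000 34.0000 19.5000 20.4000]
After op 4 tick(1): ref=18.0000 raw=[16.2000 36.0000 20.7500 21.6000]
Wrap final raw readings (mod 24): 16.2000 mod 24 = 16.2000; 36.0000 mod 24 = 12.0000; 20.7500 mod 24 = 20.7500; 21.6000 mod 24 = 21.6000

Answer: 16.2000 12.0000 20.7500 21.6000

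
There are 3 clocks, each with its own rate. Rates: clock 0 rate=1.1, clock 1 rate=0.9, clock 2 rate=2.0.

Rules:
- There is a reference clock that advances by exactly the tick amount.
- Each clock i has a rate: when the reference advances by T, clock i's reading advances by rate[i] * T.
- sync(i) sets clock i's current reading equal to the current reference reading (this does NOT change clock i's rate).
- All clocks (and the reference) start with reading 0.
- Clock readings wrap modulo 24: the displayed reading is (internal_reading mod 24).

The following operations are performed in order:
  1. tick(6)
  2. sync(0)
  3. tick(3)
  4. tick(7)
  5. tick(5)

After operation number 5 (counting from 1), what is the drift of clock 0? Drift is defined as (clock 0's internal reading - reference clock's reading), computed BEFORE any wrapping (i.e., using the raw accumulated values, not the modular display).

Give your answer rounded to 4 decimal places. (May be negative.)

After op 1 tick(6): ref=6.0000 raw=[6.6000 5.4000 12.0000]
After op 2 sync(0): ref=6.0000 raw=[6.0000 5.4000 12.0000]
After op 3 tick(3): ref=9.0000 raw=[9.3000 8.1000 18.0000]
After op 4 tick(7): ref=16.0000 raw=[17.0000 14.4000 32.0000]
After op 5 tick(5): ref=21.0000 raw=[22.5000 18.9000 42.0000]
Drift of clock 0 after op 5: 22.5000 - 21.0000 = 1.5000

Answer: 1.5000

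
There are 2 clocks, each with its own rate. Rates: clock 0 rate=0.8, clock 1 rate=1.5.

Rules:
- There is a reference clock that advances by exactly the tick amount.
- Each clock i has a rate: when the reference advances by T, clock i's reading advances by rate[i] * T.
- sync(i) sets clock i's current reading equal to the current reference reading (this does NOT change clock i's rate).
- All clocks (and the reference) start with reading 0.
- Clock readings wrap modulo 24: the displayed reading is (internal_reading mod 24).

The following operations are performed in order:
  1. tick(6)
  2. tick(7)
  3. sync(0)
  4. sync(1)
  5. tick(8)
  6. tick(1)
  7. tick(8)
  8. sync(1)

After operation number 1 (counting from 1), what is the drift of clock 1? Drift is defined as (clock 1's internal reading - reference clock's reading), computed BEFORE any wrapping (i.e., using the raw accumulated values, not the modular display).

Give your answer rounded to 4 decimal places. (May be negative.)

Answer: 3.0000

Derivation:
After op 1 tick(6): ref=6.0000 raw=[4.8000 9.0000]
Drift of clock 1 after op 1: 9.0000 - 6.0000 = 3.0000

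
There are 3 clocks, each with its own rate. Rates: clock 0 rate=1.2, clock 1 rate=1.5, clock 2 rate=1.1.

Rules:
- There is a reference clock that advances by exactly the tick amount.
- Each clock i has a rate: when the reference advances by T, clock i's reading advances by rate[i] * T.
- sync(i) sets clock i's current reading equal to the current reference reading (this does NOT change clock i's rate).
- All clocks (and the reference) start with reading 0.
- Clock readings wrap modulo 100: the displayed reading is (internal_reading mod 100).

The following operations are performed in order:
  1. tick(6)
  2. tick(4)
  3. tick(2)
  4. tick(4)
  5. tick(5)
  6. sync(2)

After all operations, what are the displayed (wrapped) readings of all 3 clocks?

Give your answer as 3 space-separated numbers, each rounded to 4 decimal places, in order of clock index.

After op 1 tick(6): ref=6.0000 raw=[7.2000 9.0000 6.6000]
After op 2 tick(4): ref=10.0000 raw=[12.0000 15.0000 11.0000]
After op 3 tick(2): ref=12.0000 raw=[14.4000 18.0000 13.2000]
After op 4 tick(4): ref=16.0000 raw=[19.2000 24.0000 17.6000]
After op 5 tick(5): ref=21.0000 raw=[25.2000 31.5000 23.1000]
After op 6 sync(2): ref=21.0000 raw=[25.2000 31.5000 21.0000]
Wrap final raw readings (mod 100): 25.2000 mod 100 = 25.2000; 31.5000 mod 100 = 31.5000; 21.0000 mod 100 = 21.0000

Answer: 25.2000 31.5000 21.0000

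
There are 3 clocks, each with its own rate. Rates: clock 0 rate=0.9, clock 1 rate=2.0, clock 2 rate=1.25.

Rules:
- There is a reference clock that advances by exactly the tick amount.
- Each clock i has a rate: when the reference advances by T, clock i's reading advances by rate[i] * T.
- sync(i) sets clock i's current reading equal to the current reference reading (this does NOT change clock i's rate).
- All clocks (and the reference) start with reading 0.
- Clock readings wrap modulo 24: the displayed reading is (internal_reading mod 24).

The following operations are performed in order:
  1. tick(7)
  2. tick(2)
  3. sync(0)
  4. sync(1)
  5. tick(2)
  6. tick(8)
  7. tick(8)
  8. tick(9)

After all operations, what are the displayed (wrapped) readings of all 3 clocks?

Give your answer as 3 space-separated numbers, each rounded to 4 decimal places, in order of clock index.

After op 1 tick(7): ref=7.0000 raw=[6.3000 14.0000 8.7500]
After op 2 tick(2): ref=9.0000 raw=[8.1000 18.0000 11.2500]
After op 3 sync(0): ref=9.0000 raw=[9.0000 18.0000 11.2500]
After op 4 sync(1): ref=9.0000 raw=[9.0000 9.0000 11.2500]
After op 5 tick(2): ref=11.0000 raw=[10.8000 13.0000 13.7500]
After op 6 tick(8): ref=19.0000 raw=[18.0000 29.0000 23.7500]
After op 7 tick(8): ref=27.0000 raw=[25.2000 45.0000 33.7500]
After op 8 tick(9): ref=36.0000 raw=[33.3000 63.0000 45.0000]
Wrap final raw readings (mod 24): 33.3000 mod 24 = 9.3000; 63.0000 mod 24 = 15.0000; 45.0000 mod 24 = 21.0000

Answer: 9.3000 15.0000 21.0000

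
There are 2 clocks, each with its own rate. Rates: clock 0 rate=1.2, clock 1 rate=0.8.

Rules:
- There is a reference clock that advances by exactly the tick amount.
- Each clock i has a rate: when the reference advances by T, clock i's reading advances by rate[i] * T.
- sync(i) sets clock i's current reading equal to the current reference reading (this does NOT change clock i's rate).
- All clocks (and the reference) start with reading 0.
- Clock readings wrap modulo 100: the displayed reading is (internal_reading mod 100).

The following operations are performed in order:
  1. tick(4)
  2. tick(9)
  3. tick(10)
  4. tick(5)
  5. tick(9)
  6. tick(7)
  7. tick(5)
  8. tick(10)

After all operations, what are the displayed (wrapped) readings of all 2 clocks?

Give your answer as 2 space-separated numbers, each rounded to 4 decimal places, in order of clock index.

Answer: 70.8000 47.2000

Derivation:
After op 1 tick(4): ref=4.0000 raw=[4.8000 3.2000]
After op 2 tick(9): ref=13.0000 raw=[15.6000 10.4000]
After op 3 tick(10): ref=23.0000 raw=[27.6000 18.4000]
After op 4 tick(5): ref=28.0000 raw=[33.6000 22.4000]
After op 5 tick(9): ref=37.0000 raw=[44.4000 29.6000]
After op 6 tick(7): ref=44.0000 raw=[52.8000 35.2000]
After op 7 tick(5): ref=49.0000 raw=[58.8000 39.2000]
After op 8 tick(10): ref=59.0000 raw=[70.8000 47.2000]
Wrap final raw readings (mod 100): 70.8000 mod 100 = 70.8000; 47.2000 mod 100 = 47.2000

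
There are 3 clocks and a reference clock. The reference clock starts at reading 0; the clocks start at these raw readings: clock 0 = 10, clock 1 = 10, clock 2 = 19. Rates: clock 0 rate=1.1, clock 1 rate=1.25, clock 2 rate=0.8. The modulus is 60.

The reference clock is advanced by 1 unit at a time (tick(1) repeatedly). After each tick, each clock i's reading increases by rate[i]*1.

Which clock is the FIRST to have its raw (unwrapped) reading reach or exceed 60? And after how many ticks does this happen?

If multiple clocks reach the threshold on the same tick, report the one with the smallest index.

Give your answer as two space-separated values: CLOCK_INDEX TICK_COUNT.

clock 0: start=10, rate=1.1, needs 60-10 = 50; ticks = ceil(50/1.1) = ceil(45.4545) = 46; reading at tick 46 = 10 + 1.1*46 = 60.6000
clock 1: start=10, rate=1.25, needs 60-10 = 50; ticks = ceil(50/1.25) = ceil(40.0000) = 40; reading at tick 40 = 10 + 1.25*40 = 60.0000
clock 2: start=19, rate=0.8, needs 60-19 = 41; ticks = ceil(41/0.8) = ceil(51.2500) = 52; reading at tick 52 = 19 + 0.8*52 = 60.6000
Minimum tick count = 40; winners = [1]; smallest index = 1

Answer: 1 40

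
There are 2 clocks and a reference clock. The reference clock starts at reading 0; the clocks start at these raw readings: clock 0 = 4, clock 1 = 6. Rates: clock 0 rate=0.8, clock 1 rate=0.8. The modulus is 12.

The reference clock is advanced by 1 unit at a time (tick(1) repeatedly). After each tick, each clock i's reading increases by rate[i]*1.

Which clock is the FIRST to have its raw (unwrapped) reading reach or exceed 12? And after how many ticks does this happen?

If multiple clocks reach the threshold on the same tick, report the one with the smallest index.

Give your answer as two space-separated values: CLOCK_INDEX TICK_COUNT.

clock 0: start=4, rate=0.8, needs 12-4 = 8; ticks = ceil(8/0.8) = ceil(10.0000) = 10; reading at tick 10 = 4 + 0.8*10 = 12.0000
clock 1: start=6, rate=0.8, needs 12-6 = 6; ticks = ceil(6/0.8) = ceil(7.5000) = 8; reading at tick 8 = 6 + 0.8*8 = 12.4000
Minimum tick count = 8; winners = [1]; smallest index = 1

Answer: 1 8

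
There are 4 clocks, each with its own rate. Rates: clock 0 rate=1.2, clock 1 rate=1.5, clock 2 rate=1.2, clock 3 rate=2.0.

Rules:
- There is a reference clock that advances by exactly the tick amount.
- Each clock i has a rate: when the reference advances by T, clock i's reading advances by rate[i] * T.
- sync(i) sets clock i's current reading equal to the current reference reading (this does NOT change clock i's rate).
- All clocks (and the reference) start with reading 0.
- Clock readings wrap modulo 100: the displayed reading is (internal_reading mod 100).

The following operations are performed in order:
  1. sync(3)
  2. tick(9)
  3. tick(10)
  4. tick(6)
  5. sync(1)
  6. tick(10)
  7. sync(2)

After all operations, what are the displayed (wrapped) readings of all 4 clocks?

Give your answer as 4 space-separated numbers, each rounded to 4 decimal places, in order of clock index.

Answer: 42.0000 40.0000 35.0000 70.0000

Derivation:
After op 1 sync(3): ref=0.0000 raw=[0.0000 0.0000 0.0000 0.0000]
After op 2 tick(9): ref=9.0000 raw=[10.8000 13.5000 10.8000 18.0000]
After op 3 tick(10): ref=19.0000 raw=[22.8000 28.5000 22.8000 38.0000]
After op 4 tick(6): ref=25.0000 raw=[30.0000 37.5000 30.0000 50.0000]
After op 5 sync(1): ref=25.0000 raw=[30.0000 25.0000 30.0000 50.0000]
After op 6 tick(10): ref=35.0000 raw=[42.0000 40.0000 42.0000 70.0000]
After op 7 sync(2): ref=35.0000 raw=[42.0000 40.0000 35.0000 70.0000]
Wrap final raw readings (mod 100): 42.0000 mod 100 = 42.0000; 40.0000 mod 100 = 40.0000; 35.0000 mod 100 = 35.0000; 70.0000 mod 100 = 70.0000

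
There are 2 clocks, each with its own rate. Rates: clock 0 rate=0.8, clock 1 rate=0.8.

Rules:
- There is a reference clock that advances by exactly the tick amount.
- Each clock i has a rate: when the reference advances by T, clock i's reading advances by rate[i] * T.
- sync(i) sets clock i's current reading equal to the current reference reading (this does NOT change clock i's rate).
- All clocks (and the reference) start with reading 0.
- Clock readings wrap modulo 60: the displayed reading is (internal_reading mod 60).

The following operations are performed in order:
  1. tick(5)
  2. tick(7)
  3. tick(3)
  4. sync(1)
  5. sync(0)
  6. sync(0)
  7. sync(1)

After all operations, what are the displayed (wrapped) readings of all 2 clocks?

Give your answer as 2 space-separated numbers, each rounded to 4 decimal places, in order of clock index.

After op 1 tick(5): ref=5.0000 raw=[4.0000 4.0000]
After op 2 tick(7): ref=12.0000 raw=[9.6000 9.6000]
After op 3 tick(3): ref=15.0000 raw=[12.0000 12.0000]
After op 4 sync(1): ref=15.0000 raw=[12.0000 15.0000]
After op 5 sync(0): ref=15.0000 raw=[15.0000 15.0000]
After op 6 sync(0): ref=15.0000 raw=[15.0000 15.0000]
After op 7 sync(1): ref=15.0000 raw=[15.0000 15.0000]
Wrap final raw readings (mod 60): 15.0000 mod 60 = 15.0000; 15.0000 mod 60 = 15.0000

Answer: 15.0000 15.0000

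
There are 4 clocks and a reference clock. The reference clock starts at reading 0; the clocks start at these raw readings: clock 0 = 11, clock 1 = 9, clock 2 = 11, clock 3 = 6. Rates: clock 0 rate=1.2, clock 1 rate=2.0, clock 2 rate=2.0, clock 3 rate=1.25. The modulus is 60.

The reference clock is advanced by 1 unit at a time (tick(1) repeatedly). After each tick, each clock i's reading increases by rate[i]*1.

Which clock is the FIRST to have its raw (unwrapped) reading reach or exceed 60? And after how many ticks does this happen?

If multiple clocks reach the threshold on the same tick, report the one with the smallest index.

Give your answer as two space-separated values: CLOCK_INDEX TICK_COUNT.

Answer: 2 25

Derivation:
clock 0: start=11, rate=1.2, needs 60-11 = 49; ticks = ceil(49/1.2) = ceil(40.8333) = 41; reading at tick 41 = 11 + 1.2*41 = 60.2000
clock 1: start=9, rate=2.0, needs 60-9 = 51; ticks = ceil(51/2.0) = ceil(25.5000) = 26; reading at tick 26 = 9 + 2.0*26 = 61.0000
clock 2: start=11, rate=2.0, needs 60-11 = 49; ticks = ceil(49/2.0) = ceil(24.5000) = 25; reading at tick 25 = 11 + 2.0*25 = 61.0000
clock 3: start=6, rate=1.25, needs 60-6 = 54; ticks = ceil(54/1.25) = ceil(43.2000) = 44; reading at tick 44 = 6 + 1.25*44 = 61.0000
Minimum tick count = 25; winners = [2]; smallest index = 2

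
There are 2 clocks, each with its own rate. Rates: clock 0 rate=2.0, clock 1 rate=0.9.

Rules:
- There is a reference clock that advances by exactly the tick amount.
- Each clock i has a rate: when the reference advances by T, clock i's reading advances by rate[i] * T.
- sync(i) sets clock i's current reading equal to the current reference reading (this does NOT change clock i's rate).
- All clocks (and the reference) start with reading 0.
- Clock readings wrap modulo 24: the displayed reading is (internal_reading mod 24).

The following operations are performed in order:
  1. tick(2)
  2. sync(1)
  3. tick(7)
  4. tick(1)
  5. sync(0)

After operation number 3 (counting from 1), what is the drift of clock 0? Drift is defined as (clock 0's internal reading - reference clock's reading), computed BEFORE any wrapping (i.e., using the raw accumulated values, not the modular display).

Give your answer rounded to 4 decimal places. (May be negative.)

After op 1 tick(2): ref=2.0000 raw=[4.0000 1.8000]
After op 2 sync(1): ref=2.0000 raw=[4.0000 2.0000]
After op 3 tick(7): ref=9.0000 raw=[18.0000 8.3000]
Drift of clock 0 after op 3: 18.0000 - 9.0000 = 9.0000

Answer: 9.0000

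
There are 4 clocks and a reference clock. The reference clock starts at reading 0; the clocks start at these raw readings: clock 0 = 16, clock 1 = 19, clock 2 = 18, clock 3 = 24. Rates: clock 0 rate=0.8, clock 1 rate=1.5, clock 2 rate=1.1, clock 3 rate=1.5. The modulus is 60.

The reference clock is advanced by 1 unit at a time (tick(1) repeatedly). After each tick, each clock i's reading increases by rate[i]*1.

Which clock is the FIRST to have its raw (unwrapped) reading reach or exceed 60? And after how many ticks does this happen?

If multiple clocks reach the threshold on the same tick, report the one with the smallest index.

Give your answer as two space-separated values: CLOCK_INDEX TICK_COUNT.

Answer: 3 24

Derivation:
clock 0: start=16, rate=0.8, needs 60-16 = 44; ticks = ceil(44/0.8) = ceil(55.0000) = 55; reading at tick 55 = 16 + 0.8*55 = 60.0000
clock 1: start=19, rate=1.5, needs 60-19 = 41; ticks = ceil(41/1.5) = ceil(27.3333) = 28; reading at tick 28 = 19 + 1.5*28 = 61.0000
clock 2: start=18, rate=1.1, needs 60-18 = 42; ticks = ceil(42/1.1) = ceil(38.1818) = 39; reading at tick 39 = 18 + 1.1*39 = 60.9000
clock 3: start=24, rate=1.5, needs 60-24 = 36; ticks = ceil(36/1.5) = ceil(24.0000) = 24; reading at tick 24 = 24 + 1.5*24 = 60.0000
Minimum tick count = 24; winners = [3]; smallest index = 3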